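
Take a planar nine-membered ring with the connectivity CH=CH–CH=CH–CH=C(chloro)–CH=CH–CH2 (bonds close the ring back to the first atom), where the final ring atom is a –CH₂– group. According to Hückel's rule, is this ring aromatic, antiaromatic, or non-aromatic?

Non-aromatic

The CH2 position has four σ bonds — the tetrahedral CH₂ carbon is sp³ and has no p orbital in the ring π system — so the cyclic conjugation is interrupted.
Hückel's rule only applies to fully conjugated rings, so this one is simply non-aromatic.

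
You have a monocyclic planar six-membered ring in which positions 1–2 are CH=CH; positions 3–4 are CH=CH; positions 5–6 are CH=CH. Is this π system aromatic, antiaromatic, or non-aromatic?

The p orbitals form a continuous loop: the double-bond atoms are sp², each contributing one p electron. The ring is fully conjugated.
Tallying contributions gives 3 × 2 = 6 from the 3 double-bond units.
Since 6 = 4·1 + 2, the ring meets the 4n+2 criterion.

Aromatic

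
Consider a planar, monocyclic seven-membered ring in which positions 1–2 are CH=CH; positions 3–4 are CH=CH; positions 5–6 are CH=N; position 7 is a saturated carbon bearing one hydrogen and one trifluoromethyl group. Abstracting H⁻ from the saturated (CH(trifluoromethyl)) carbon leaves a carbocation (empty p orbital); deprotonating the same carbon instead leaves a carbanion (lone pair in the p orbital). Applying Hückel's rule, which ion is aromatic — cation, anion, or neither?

The cation

Both ions have a continuous loop of p orbitals — each ring atom is sp².
Cation: 3 × 2 + 0 = 6 π electrons → 4(1)+2, aromatic.
Anion: 3 × 2 + 2 = 8 π electrons → 4(2), antiaromatic.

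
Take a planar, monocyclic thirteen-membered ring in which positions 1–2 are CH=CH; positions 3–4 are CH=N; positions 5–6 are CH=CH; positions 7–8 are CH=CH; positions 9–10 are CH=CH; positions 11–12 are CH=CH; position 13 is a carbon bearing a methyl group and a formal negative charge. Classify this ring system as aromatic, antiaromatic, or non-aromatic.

Check conjugation: the double-bond atoms are sp², each contributing one p electron; the doubly-bonded nitrogens are pyridine-type — their lone pairs lie in the ring plane, leaving one electron in the p orbital; the carbanion's lone pair occupies the p orbital — every position has a p orbital, so the cyclic π system is continuous.
π-electron count: 6 × 2 = 12 from the double-bond units + 2 from the C(methyl)(-) atom = 14.
Since 14 = 4·3 + 2, the ring meets the 4n+2 criterion.

Aromatic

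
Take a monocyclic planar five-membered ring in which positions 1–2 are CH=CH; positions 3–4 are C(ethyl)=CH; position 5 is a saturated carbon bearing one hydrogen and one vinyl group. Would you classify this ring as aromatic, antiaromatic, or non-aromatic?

Non-aromatic

The CH(vinyl) position has four σ bonds — that saturated carbon is sp³ and has no p orbital in the ring π system — so the cyclic conjugation is interrupted.
Without a continuous loop of overlapping p orbitals the Hückel electron count never comes into play.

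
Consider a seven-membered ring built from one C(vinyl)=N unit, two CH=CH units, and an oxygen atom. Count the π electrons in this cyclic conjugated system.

Every ring atom contributes a p orbital perpendicular to the ring (each doubly-bonded ring atom is sp² with one p-orbital electron; each sp² =N– keeps its lone pair in-plane and puts one electron into the π system; the oxygen donates one lone pair from its p orbital), so the π system is cyclic and fully conjugated.
π-electron count: 3 × 2 = 6 from the double-bond units + 2 from the O atom = 8.

8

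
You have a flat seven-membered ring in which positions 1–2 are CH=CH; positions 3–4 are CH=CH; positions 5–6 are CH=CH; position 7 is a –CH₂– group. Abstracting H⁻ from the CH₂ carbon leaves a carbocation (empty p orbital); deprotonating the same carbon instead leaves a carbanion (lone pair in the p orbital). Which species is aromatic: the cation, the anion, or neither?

The cation

Both ions have a continuous loop of p orbitals — each ring atom is sp².
Cation: 3 × 2 + 0 = 6 π electrons → 4(1)+2, aromatic.
Anion: 3 × 2 + 2 = 8 π electrons → 4(2), antiaromatic.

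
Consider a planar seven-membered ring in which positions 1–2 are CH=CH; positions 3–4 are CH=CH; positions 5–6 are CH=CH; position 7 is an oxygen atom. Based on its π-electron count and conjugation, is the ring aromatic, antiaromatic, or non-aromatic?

All ring atoms are sp² and supply a p orbital to the ring (the double-bond atoms are sp², each contributing one p electron; the oxygen donates one lone pair from its p orbital); the conjugation is uninterrupted.
Adding the contributions, 3 × 2 = 6 from the double-bond units + 2 from the O atom = 8.
8 is a 4n count (n = 2), so the planar conjugated ring is antiaromatic.

Antiaromatic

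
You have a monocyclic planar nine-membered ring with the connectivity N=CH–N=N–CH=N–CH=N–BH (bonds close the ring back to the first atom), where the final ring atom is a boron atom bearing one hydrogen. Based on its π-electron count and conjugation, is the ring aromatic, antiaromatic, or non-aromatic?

Antiaromatic

The p orbitals form a continuous loop: each doubly-bonded ring atom is sp² with one p-orbital electron; the doubly-bonded nitrogens are pyridine-type — their lone pairs lie in the ring plane, leaving one electron in the p orbital; the boron has an empty p orbital. The ring is fully conjugated.
Counting π electrons: 4 × 2 = 8 from the double-bond units + 0 from the BH atom = 8.
With 8 = 4·2 π electrons, Hückel's rule classifies the planar ring as antiaromatic.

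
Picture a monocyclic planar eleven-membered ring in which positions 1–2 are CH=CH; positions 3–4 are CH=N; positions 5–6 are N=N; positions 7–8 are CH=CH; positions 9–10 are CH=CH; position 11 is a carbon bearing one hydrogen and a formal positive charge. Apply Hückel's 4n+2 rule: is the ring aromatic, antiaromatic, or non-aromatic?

Aromatic

The p orbitals form a continuous loop: the double-bond atoms are sp², each contributing one p electron; each =N– nitrogen is pyridine-type (lone pair in the sp² plane, one electron in the p orbital); the carbocation has an empty p orbital. The ring is fully conjugated.
Adding the contributions, 5 × 2 = 10 from the double-bond units + 0 from the CH(+) atom = 10.
10 = 4(2) + 2, which satisfies Hückel's 4n+2 rule.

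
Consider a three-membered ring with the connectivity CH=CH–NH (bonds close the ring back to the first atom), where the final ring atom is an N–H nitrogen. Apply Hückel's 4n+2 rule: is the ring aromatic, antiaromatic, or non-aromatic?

Antiaromatic

The p orbitals form a continuous loop: the double-bond atoms are sp², each contributing one p electron; the pyrrole-type nitrogen donates its lone pair from the p orbital. The ring is fully conjugated.
Adding the contributions, 1 × 2 = 2 from the double-bond unit + 2 from the NH atom = 4.
A 4n π count (4, n = 1) in a planar conjugated ring means antiaromatic.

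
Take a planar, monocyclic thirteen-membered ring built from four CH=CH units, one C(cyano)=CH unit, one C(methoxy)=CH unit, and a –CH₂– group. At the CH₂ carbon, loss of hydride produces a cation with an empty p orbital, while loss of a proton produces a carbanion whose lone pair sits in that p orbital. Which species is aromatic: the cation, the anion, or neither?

The anion

In either ion the ring is fully conjugated: every atom, including the new sp² carbon, supplies a p orbital.
Cation: 6 × 2 + 0 = 12 π electrons → 4(3), antiaromatic.
Anion: 6 × 2 + 2 = 14 π electrons → 4(3)+2, aromatic.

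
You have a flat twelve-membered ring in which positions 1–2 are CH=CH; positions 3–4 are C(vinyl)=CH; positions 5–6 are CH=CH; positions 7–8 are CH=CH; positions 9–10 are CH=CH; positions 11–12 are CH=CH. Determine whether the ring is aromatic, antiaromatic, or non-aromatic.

Antiaromatic

Every ring atom contributes a p orbital perpendicular to the ring (each doubly-bonded ring atom is sp² with one p-orbital electron), so the π system is cyclic and fully conjugated.
Tallying contributions gives 6 × 2 = 12 from the 6 double-bond units.
12 is a 4n count (n = 3), so the planar conjugated ring is antiaromatic.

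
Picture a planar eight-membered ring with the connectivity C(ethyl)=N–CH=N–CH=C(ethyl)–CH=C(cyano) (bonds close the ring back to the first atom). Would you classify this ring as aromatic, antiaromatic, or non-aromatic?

Every ring atom contributes a p orbital perpendicular to the ring (each doubly-bonded ring atom is sp² with one p-orbital electron; each =N– nitrogen is pyridine-type (lone pair in the sp² plane, one electron in the p orbital)), so the π system is cyclic and fully conjugated.
π-electron count: 4 × 2 = 8 from the 4 double-bond units.
8 = 4(2); a planar, fully conjugated 4n system is antiaromatic.

Antiaromatic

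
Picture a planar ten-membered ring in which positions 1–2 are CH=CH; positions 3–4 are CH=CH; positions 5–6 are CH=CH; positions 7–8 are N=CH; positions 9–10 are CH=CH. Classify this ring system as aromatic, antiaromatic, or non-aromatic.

Aromatic

All ring atoms are sp² and supply a p orbital to the ring (each doubly-bonded ring atom is sp² with one p-orbital electron; each sp² =N– keeps its lone pair in-plane and puts one electron into the π system); the conjugation is uninterrupted.
Counting π electrons: 5 × 2 = 10 from the 5 double-bond units.
That gives a 4n+2 count (10, n = 2).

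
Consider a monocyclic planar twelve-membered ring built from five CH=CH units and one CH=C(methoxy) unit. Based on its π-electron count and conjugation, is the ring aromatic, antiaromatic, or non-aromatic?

Antiaromatic

All ring atoms are sp² and supply a p orbital to the ring (every atom in a ring double bond is sp² and brings one electron to the p orbital); the conjugation is uninterrupted.
Counting π electrons: 6 × 2 = 12 from the 6 double-bond units.
12 is a 4n count (n = 3), so the planar conjugated ring is antiaromatic.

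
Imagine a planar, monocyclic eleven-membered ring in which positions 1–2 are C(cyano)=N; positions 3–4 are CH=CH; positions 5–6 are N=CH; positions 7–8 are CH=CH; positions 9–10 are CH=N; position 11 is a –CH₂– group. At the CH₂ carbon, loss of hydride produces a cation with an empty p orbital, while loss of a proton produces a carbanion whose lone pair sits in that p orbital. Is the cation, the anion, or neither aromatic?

Once that carbon is sp², every ring atom has a p orbital and both ions are fully conjugated.
Cation: 5 × 2 + 0 = 10 π electrons → 4(2)+2, aromatic.
Anion: 5 × 2 + 2 = 12 π electrons → 4(3), antiaromatic.

The cation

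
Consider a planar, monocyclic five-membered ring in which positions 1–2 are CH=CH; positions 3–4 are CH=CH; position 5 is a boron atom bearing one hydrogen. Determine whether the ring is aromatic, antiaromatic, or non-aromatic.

The p orbitals form a continuous loop: the double-bond atoms are sp², each contributing one p electron; the boron has an empty p orbital. The ring is fully conjugated.
Tallying contributions gives 2 × 2 = 4 from the double-bond units + 0 from the BH atom = 4.
4 is a 4n count (n = 1), so the planar conjugated ring is antiaromatic.
(This ring is borole.)

Antiaromatic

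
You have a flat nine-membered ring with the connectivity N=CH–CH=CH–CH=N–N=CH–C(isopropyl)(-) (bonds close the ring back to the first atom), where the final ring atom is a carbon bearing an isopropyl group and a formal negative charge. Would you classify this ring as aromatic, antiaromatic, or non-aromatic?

Aromatic

Every ring atom contributes a p orbital perpendicular to the ring (each doubly-bonded ring atom is sp² with one p-orbital electron; each =N– nitrogen is pyridine-type (lone pair in the sp² plane, one electron in the p orbital); the carbanion's lone pair occupies the p orbital), so the π system is cyclic and fully conjugated.
Tallying contributions gives 4 × 2 = 8 from the double-bond units + 2 from the C(isopropyl)(-) atom = 10.
That gives a 4n+2 count (10, n = 2).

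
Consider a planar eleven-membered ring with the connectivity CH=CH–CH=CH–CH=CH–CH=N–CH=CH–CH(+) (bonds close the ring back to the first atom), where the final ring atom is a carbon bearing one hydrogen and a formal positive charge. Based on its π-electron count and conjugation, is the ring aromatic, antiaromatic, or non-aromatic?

Aromatic

The p orbitals form a continuous loop: each doubly-bonded ring atom is sp² with one p-orbital electron; the doubly-bonded nitrogens are pyridine-type — their lone pairs lie in the ring plane, leaving one electron in the p orbital; the carbocation has an empty p orbital. The ring is fully conjugated.
Counting π electrons: 5 × 2 = 10 from the double-bond units + 0 from the CH(+) atom = 10.
Since 10 = 4·2 + 2, the ring meets the 4n+2 criterion.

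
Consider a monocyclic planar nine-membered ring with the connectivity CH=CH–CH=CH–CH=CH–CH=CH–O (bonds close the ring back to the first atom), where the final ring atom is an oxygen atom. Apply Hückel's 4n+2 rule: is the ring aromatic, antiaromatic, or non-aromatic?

All ring atoms are sp² and supply a p orbital to the ring (the double-bond atoms are sp², each contributing one p electron; the oxygen donates one lone pair from its p orbital); the conjugation is uninterrupted.
π-electron count: 4 × 2 = 8 from the double-bond units + 2 from the O atom = 10.
Since 10 = 4·2 + 2, the ring meets the 4n+2 criterion.

Aromatic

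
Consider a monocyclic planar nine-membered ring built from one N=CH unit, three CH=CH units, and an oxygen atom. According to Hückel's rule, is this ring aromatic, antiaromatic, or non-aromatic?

Aromatic

Every ring atom contributes a p orbital perpendicular to the ring (every atom in a ring double bond is sp² and brings one electron to the p orbital; the doubly-bonded nitrogens are pyridine-type — their lone pairs lie in the ring plane, leaving one electron in the p orbital; the oxygen donates one lone pair from its p orbital), so the π system is cyclic and fully conjugated.
π-electron count: 4 × 2 = 8 from the double-bond units + 2 from the O atom = 10.
With 10 π electrons (n = 2), the Hückel 4n+2 condition holds.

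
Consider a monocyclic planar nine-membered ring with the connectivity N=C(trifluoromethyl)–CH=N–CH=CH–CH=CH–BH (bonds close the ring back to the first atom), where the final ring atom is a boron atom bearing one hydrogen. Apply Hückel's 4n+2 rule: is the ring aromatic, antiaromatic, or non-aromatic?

Antiaromatic

Every ring atom contributes a p orbital perpendicular to the ring (the double-bond atoms are sp², each contributing one p electron; each sp² =N– keeps its lone pair in-plane and puts one electron into the π system; the boron has an empty p orbital), so the π system is cyclic and fully conjugated.
Tallying contributions gives 4 × 2 = 8 from the double-bond units + 0 from the BH atom = 8.
8 is a 4n count (n = 2), so the planar conjugated ring is antiaromatic.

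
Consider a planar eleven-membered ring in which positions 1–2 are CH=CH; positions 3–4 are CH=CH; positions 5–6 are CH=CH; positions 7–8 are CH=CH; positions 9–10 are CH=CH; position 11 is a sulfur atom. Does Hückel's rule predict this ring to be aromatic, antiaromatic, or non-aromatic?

The p orbitals form a continuous loop: every atom in a ring double bond is sp² and brings one electron to the p orbital; the sulfur donates one lone pair from its p orbital. The ring is fully conjugated.
Counting π electrons: 5 × 2 = 10 from the double-bond units + 2 from the S atom = 12.
12 = 4(3); a planar, fully conjugated 4n system is antiaromatic.

Antiaromatic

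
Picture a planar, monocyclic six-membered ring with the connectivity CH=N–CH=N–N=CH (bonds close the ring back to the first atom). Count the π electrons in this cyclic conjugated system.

The p orbitals form a continuous loop: each doubly-bonded ring atom is sp² with one p-orbital electron; the doubly-bonded nitrogens are pyridine-type — their lone pairs lie in the ring plane, leaving one electron in the p orbital. The ring is fully conjugated.
Counting π electrons: 3 × 2 = 6 from the 3 double-bond units.

6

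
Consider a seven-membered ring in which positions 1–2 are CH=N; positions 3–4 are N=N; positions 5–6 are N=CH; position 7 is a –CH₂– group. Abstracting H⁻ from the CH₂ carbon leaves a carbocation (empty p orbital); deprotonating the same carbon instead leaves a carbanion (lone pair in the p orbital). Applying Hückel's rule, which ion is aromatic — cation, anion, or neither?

The cation

Both ions have a continuous loop of p orbitals — each ring atom is sp².
Cation: 3 × 2 + 0 = 6 π electrons → 4(1)+2, aromatic.
Anion: 3 × 2 + 2 = 8 π electrons → 4(2), antiaromatic.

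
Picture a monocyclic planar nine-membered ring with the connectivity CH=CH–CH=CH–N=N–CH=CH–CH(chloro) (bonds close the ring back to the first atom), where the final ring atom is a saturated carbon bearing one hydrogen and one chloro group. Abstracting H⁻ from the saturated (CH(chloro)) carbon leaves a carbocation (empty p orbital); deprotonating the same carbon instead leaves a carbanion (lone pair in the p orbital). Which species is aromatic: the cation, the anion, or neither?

In either ion the ring is fully conjugated: every atom, including the new sp² carbon, supplies a p orbital.
Cation: 4 × 2 + 0 = 8 π electrons → 4(2), antiaromatic.
Anion: 4 × 2 + 2 = 10 π electrons → 4(2)+2, aromatic.

The anion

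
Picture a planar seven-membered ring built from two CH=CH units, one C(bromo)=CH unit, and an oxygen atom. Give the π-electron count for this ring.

The p orbitals form a continuous loop: each doubly-bonded ring atom is sp² with one p-orbital electron; the oxygen donates one lone pair from its p orbital. The ring is fully conjugated.
Tallying contributions gives 3 × 2 = 6 from the double-bond units + 2 from the O atom = 8.

8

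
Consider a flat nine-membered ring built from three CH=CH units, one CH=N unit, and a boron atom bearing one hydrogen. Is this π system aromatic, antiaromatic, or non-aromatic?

Antiaromatic

Every ring atom contributes a p orbital perpendicular to the ring (each doubly-bonded ring atom is sp² with one p-orbital electron; each =N– nitrogen is pyridine-type (lone pair in the sp² plane, one electron in the p orbital); the boron has an empty p orbital), so the π system is cyclic and fully conjugated.
Tallying contributions gives 4 × 2 = 8 from the double-bond units + 0 from the BH atom = 8.
A 4n π count (8, n = 2) in a planar conjugated ring means antiaromatic.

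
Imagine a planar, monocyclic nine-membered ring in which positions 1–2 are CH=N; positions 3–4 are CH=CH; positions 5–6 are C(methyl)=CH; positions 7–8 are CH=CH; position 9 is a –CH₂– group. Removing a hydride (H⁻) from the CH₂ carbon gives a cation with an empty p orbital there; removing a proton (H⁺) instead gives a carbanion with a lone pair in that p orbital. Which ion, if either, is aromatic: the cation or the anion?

The anion

In both ions every ring atom is sp² and contributes a p orbital, so both rings are fully conjugated.
Cation: 4 × 2 + 0 = 8 π electrons → 4(2), antiaromatic.
Anion: 4 × 2 + 2 = 10 π electrons → 4(2)+2, aromatic.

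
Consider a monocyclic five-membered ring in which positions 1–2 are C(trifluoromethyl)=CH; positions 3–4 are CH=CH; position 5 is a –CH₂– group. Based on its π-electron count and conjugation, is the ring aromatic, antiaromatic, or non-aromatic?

Non-aromatic

At the CH2 position, the tetrahedral CH₂ carbon is sp³ and has no p orbital in the ring π system; the ring's p-orbital overlap is broken there.
Without a continuous loop of overlapping p orbitals the Hückel electron count never comes into play.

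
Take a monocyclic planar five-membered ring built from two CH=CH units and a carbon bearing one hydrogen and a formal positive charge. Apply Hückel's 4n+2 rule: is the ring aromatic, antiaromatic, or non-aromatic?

Every ring atom contributes a p orbital perpendicular to the ring (every atom in a ring double bond is sp² and brings one electron to the p orbital; the carbocation has an empty p orbital), so the π system is cyclic and fully conjugated.
Counting π electrons: 2 × 2 = 4 from the double-bond units + 0 from the CH(+) atom = 4.
A 4n π count (4, n = 1) in a planar conjugated ring means antiaromatic.
(The species described is the cyclopentadienyl cation.)

Antiaromatic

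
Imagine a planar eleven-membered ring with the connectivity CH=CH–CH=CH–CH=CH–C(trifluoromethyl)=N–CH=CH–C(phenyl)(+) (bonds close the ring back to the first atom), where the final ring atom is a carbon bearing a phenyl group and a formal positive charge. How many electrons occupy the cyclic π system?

Every ring atom contributes a p orbital perpendicular to the ring (the double-bond atoms are sp², each contributing one p electron; each sp² =N– keeps its lone pair in-plane and puts one electron into the π system; the carbocation has an empty p orbital), so the π system is cyclic and fully conjugated.
Tallying contributions gives 5 × 2 = 10 from the double-bond units + 0 from the C(phenyl)(+) atom = 10.

10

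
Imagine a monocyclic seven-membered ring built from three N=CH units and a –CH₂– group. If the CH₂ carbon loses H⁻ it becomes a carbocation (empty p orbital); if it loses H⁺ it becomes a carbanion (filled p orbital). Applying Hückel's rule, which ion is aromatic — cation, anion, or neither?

The cation

In either ion the ring is fully conjugated: every atom, including the new sp² carbon, supplies a p orbital.
Cation: 3 × 2 + 0 = 6 π electrons → 4(1)+2, aromatic.
Anion: 3 × 2 + 2 = 8 π electrons → 4(2), antiaromatic.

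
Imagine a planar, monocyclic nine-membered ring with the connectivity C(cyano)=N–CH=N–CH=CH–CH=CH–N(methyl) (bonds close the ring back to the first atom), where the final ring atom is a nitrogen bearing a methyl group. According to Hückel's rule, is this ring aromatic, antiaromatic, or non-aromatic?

Aromatic

Every ring atom contributes a p orbital perpendicular to the ring (every atom in a ring double bond is sp² and brings one electron to the p orbital; the doubly-bonded nitrogens are pyridine-type — their lone pairs lie in the ring plane, leaving one electron in the p orbital; the pyrrole-type nitrogen donates its lone pair from the p orbital), so the π system is cyclic and fully conjugated.
π-electron count: 4 × 2 = 8 from the double-bond units + 2 from the N(methyl) atom = 10.
That gives a 4n+2 count (10, n = 2).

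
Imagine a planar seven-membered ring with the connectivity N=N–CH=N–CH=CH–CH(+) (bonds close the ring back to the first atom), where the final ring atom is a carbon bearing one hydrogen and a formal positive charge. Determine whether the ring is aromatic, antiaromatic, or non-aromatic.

All ring atoms are sp² and supply a p orbital to the ring (each doubly-bonded ring atom is sp² with one p-orbital electron; the doubly-bonded nitrogens are pyridine-type — their lone pairs lie in the ring plane, leaving one electron in the p orbital; the carbocation has an empty p orbital); the conjugation is uninterrupted.
Adding the contributions, 3 × 2 = 6 from the double-bond units + 0 from the CH(+) atom = 6.
Since 6 = 4·1 + 2, the ring meets the 4n+2 criterion.

Aromatic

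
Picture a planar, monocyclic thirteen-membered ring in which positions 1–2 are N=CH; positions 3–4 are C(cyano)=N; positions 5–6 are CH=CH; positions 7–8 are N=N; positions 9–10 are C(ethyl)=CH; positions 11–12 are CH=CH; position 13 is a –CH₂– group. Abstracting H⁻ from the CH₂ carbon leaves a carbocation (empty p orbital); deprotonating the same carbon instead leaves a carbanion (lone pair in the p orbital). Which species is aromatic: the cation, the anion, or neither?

The anion

In both ions every ring atom is sp² and contributes a p orbital, so both rings are fully conjugated.
Cation: 6 × 2 + 0 = 12 π electrons → 4(3), antiaromatic.
Anion: 6 × 2 + 2 = 14 π electrons → 4(3)+2, aromatic.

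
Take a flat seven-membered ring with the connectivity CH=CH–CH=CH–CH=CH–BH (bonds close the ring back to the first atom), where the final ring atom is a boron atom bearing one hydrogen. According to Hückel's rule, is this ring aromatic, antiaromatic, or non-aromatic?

Aromatic

Every ring atom contributes a p orbital perpendicular to the ring (every atom in a ring double bond is sp² and brings one electron to the p orbital; the boron has an empty p orbital), so the π system is cyclic and fully conjugated.
Adding the contributions, 3 × 2 = 6 from the double-bond units + 0 from the BH atom = 6.
6 = 4(1) + 2, which satisfies Hückel's 4n+2 rule.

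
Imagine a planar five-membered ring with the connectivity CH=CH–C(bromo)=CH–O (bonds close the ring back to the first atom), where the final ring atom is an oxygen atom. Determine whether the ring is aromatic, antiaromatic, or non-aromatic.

Check conjugation: each doubly-bonded ring atom is sp² with one p-orbital electron; the oxygen donates one lone pair from its p orbital — every position has a p orbital, so the cyclic π system is continuous.
Adding the contributions, 2 × 2 = 4 from the double-bond units + 2 from the O atom = 6.
6 = 4(1) + 2, which satisfies Hückel's 4n+2 rule.

Aromatic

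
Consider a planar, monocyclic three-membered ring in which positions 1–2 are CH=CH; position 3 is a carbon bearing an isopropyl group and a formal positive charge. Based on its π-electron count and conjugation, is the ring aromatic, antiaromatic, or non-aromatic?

Check conjugation: the double-bond atoms are sp², each contributing one p electron; the carbocation has an empty p orbital — every position has a p orbital, so the cyclic π system is continuous.
Tallying contributions gives 1 × 2 = 2 from the double-bond unit + 0 from the C(isopropyl)(+) atom = 2.
Since 2 = 4·0 + 2, the ring meets the 4n+2 criterion.

Aromatic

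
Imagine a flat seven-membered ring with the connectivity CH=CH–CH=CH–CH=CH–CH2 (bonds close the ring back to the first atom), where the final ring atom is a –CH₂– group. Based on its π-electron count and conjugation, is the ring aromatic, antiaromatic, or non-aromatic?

Non-aromatic

Because the tetrahedral CH₂ carbon is sp³ and has no p orbital in the ring π system at the CH2 position, the π system cannot extend all the way around the ring.
Hückel's rule only applies to fully conjugated rings, so this one is simply non-aromatic.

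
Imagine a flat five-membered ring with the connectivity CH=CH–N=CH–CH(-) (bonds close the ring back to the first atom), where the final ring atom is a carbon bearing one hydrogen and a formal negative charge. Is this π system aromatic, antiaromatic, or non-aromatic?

Aromatic

The p orbitals form a continuous loop: each doubly-bonded ring atom is sp² with one p-orbital electron; each =N– nitrogen is pyridine-type (lone pair in the sp² plane, one electron in the p orbital); the carbanion's lone pair occupies the p orbital. The ring is fully conjugated.
π-electron count: 2 × 2 = 4 from the double-bond units + 2 from the CH(-) atom = 6.
Since 6 = 4·1 + 2, the ring meets the 4n+2 criterion.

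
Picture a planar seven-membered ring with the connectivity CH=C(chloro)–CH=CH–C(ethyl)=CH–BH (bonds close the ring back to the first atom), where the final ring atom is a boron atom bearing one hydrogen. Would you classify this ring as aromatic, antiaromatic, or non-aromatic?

All ring atoms are sp² and supply a p orbital to the ring (each doubly-bonded ring atom is sp² with one p-orbital electron; the boron has an empty p orbital); the conjugation is uninterrupted.
π-electron count: 3 × 2 = 6 from the double-bond units + 0 from the BH atom = 6.
Since 6 = 4·1 + 2, the ring meets the 4n+2 criterion.

Aromatic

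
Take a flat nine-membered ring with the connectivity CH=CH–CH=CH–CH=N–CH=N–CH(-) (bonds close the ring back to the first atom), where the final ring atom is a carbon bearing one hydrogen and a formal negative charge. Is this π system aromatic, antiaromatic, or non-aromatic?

The p orbitals form a continuous loop: each doubly-bonded ring atom is sp² with one p-orbital electron; each sp² =N– keeps its lone pair in-plane and puts one electron into the π system; the carbanion's lone pair occupies the p orbital. The ring is fully conjugated.
Counting π electrons: 4 × 2 = 8 from the double-bond units + 2 from the CH(-) atom = 10.
Since 10 = 4·2 + 2, the ring meets the 4n+2 criterion.

Aromatic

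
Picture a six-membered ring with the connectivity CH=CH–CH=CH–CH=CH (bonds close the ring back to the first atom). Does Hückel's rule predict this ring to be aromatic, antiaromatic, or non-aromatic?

Aromatic

The p orbitals form a continuous loop: each doubly-bonded ring atom is sp² with one p-orbital electron. The ring is fully conjugated.
Counting π electrons: 3 × 2 = 6 from the 3 double-bond units.
That gives a 4n+2 count (6, n = 1).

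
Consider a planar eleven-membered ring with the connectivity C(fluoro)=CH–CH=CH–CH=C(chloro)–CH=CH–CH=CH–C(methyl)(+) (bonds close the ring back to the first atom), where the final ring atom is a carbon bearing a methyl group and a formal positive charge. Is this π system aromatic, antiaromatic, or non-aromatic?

Check conjugation: every atom in a ring double bond is sp² and brings one electron to the p orbital; the carbocation has an empty p orbital — every position has a p orbital, so the cyclic π system is continuous.
Counting π electrons: 5 × 2 = 10 from the double-bond units + 0 from the C(methyl)(+) atom = 10.
Since 10 = 4·2 + 2, the ring meets the 4n+2 criterion.

Aromatic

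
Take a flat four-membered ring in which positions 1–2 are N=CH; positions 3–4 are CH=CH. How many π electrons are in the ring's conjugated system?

Every ring atom contributes a p orbital perpendicular to the ring (the double-bond atoms are sp², each contributing one p electron; the doubly-bonded nitrogens are pyridine-type — their lone pairs lie in the ring plane, leaving one electron in the p orbital), so the π system is cyclic and fully conjugated.
Adding the contributions, 2 × 2 = 4 from the 2 double-bond units.

4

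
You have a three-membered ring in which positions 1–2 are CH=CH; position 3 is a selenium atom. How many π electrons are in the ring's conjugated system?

Check conjugation: the double-bond atoms are sp², each contributing one p electron; the selenium donates one lone pair from its p orbital — every position has a p orbital, so the cyclic π system is continuous.
Counting π electrons: 1 × 2 = 2 from the double-bond unit + 2 from the Se atom = 4.

4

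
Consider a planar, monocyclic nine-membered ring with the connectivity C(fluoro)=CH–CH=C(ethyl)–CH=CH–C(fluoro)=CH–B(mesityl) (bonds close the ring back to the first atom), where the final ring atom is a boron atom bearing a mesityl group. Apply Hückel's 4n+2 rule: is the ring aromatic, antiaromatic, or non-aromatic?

Check conjugation: each doubly-bonded ring atom is sp² with one p-orbital electron; the boron has an empty p orbital — every position has a p orbital, so the cyclic π system is continuous.
Adding the contributions, 4 × 2 = 8 from the double-bond units + 0 from the B(mesityl) atom = 8.
With 8 = 4·2 π electrons, Hückel's rule classifies the planar ring as antiaromatic.

Antiaromatic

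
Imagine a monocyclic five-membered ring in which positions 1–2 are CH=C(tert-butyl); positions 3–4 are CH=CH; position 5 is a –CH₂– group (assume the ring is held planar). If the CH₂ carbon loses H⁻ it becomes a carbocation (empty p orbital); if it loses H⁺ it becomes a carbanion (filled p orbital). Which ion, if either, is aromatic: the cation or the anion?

The anion

In both ions every ring atom is sp² and contributes a p orbital, so both rings are fully conjugated.
Cation: 2 × 2 + 0 = 4 π electrons → 4(1), antiaromatic.
Anion: 2 × 2 + 2 = 6 π electrons → 4(1)+2, aromatic.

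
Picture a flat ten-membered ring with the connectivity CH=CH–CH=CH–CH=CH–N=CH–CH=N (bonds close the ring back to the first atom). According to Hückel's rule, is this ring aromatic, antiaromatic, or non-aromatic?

All ring atoms are sp² and supply a p orbital to the ring (every atom in a ring double bond is sp² and brings one electron to the p orbital; each sp² =N– keeps its lone pair in-plane and puts one electron into the π system); the conjugation is uninterrupted.
Tallying contributions gives 5 × 2 = 10 from the 5 double-bond units.
10 = 4(2) + 2, which satisfies Hückel's 4n+2 rule.

Aromatic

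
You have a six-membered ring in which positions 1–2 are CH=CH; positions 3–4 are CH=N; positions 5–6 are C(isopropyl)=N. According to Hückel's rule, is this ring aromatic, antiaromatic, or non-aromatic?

Check conjugation: each doubly-bonded ring atom is sp² with one p-orbital electron; each =N– nitrogen is pyridine-type (lone pair in the sp² plane, one electron in the p orbital) — every position has a p orbital, so the cyclic π system is continuous.
Adding the contributions, 3 × 2 = 6 from the 3 double-bond units.
That gives a 4n+2 count (6, n = 1).

Aromatic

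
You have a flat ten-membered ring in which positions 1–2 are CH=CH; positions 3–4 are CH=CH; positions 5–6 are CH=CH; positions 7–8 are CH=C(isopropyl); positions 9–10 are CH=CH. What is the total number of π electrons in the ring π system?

Check conjugation: each doubly-bonded ring atom is sp² with one p-orbital electron — every position has a p orbital, so the cyclic π system is continuous.
Adding the contributions, 5 × 2 = 10 from the 5 double-bond units.

10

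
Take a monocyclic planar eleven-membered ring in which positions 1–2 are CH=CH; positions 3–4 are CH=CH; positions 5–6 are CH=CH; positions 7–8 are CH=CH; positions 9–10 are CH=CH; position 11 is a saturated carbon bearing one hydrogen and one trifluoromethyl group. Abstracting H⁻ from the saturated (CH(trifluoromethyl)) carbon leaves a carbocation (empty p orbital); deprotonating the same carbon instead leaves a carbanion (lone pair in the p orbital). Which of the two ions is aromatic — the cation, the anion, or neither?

In either ion the ring is fully conjugated: every atom, including the new sp² carbon, supplies a p orbital.
Cation: 5 × 2 + 0 = 10 π electrons → 4(2)+2, aromatic.
Anion: 5 × 2 + 2 = 12 π electrons → 4(3), antiaromatic.

The cation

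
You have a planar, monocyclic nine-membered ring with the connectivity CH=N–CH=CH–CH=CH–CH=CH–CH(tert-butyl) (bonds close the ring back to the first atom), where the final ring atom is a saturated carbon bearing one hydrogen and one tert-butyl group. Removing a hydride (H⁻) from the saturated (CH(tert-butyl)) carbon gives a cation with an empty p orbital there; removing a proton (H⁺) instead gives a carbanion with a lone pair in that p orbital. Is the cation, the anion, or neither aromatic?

The anion

Once that carbon is sp², every ring atom has a p orbital and both ions are fully conjugated.
Cation: 4 × 2 + 0 = 8 π electrons → 4(2), antiaromatic.
Anion: 4 × 2 + 2 = 10 π electrons → 4(2)+2, aromatic.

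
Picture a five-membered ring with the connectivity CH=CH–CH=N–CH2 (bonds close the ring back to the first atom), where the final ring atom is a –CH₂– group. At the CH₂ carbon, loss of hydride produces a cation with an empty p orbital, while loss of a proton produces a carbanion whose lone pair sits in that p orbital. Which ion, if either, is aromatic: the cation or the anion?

In both ions every ring atom is sp² and contributes a p orbital, so both rings are fully conjugated.
Cation: 2 × 2 + 0 = 4 π electrons → 4(1), antiaromatic.
Anion: 2 × 2 + 2 = 6 π electrons → 4(1)+2, aromatic.

The anion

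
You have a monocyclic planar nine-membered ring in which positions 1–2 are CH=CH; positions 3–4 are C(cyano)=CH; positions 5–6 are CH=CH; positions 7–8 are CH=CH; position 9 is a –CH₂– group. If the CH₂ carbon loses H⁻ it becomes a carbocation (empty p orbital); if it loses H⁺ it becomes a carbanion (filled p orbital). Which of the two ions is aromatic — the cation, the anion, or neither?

The anion

Once that carbon is sp², every ring atom has a p orbital and both ions are fully conjugated.
Cation: 4 × 2 + 0 = 8 π electrons → 4(2), antiaromatic.
Anion: 4 × 2 + 2 = 10 π electrons → 4(2)+2, aromatic.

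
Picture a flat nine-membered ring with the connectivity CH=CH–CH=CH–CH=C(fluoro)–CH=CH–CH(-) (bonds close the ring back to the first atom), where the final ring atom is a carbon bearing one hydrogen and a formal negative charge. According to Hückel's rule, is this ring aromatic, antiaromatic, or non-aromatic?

Aromatic

Every ring atom contributes a p orbital perpendicular to the ring (each doubly-bonded ring atom is sp² with one p-orbital electron; the carbanion's lone pair occupies the p orbital), so the π system is cyclic and fully conjugated.
Counting π electrons: 4 × 2 = 8 from the double-bond units + 2 from the CH(-) atom = 10.
Since 10 = 4·2 + 2, the ring meets the 4n+2 criterion.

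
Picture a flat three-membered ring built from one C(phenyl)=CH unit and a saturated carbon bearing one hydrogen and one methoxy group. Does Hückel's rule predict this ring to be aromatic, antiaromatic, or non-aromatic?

Non-aromatic

The CH(methoxy) position has four σ bonds — that saturated carbon is sp³ and has no p orbital in the ring π system — so the cyclic conjugation is interrupted.
Broken conjugation rules out both aromaticity and antiaromaticity.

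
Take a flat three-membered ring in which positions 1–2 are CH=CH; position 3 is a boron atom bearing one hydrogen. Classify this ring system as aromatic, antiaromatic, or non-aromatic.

The p orbitals form a continuous loop: every atom in a ring double bond is sp² and brings one electron to the p orbital; the boron has an empty p orbital. The ring is fully conjugated.
π-electron count: 1 × 2 = 2 from the double-bond unit + 0 from the BH atom = 2.
Since 2 = 4·0 + 2, the ring meets the 4n+2 criterion.

Aromatic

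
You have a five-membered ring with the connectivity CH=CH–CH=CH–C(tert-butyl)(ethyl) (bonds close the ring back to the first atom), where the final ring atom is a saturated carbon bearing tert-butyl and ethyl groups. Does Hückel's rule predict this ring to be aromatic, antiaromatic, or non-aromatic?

Non-aromatic

Because that saturated carbon is sp³ and has no p orbital in the ring π system at the C(tert-butyl)(ethyl) position, the π system cannot extend all the way around the ring.
Hückel's rule only applies to fully conjugated rings, so this one is simply non-aromatic.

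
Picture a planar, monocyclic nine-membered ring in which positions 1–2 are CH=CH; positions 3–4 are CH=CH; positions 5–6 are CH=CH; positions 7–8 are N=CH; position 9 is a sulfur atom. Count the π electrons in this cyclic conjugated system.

Every ring atom contributes a p orbital perpendicular to the ring (the double-bond atoms are sp², each contributing one p electron; each =N– nitrogen is pyridine-type (lone pair in the sp² plane, one electron in the p orbital); the sulfur donates one lone pair from its p orbital), so the π system is cyclic and fully conjugated.
Counting π electrons: 4 × 2 = 8 from the double-bond units + 2 from the S atom = 10.

10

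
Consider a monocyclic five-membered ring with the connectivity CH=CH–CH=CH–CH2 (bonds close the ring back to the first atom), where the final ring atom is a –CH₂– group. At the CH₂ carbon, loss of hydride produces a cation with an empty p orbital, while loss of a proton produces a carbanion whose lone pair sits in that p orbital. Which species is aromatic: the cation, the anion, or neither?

Once that carbon is sp², every ring atom has a p orbital and both ions are fully conjugated.
Cation: 2 × 2 + 0 = 4 π electrons → 4(1), antiaromatic.
Anion: 2 × 2 + 2 = 6 π electrons → 4(1)+2, aromatic.

The anion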